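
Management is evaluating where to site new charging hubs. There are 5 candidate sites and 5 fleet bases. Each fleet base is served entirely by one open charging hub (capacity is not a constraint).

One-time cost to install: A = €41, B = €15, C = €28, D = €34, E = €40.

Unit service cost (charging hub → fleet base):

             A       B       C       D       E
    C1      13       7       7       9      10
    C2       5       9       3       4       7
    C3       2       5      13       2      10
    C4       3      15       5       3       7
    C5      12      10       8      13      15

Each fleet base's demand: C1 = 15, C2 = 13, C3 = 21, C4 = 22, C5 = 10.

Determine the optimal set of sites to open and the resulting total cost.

Open C and D; minimum total cost 394.

For any fixed open set, each fleet base goes to its cheapest open site; total = fixed + service.
{C, D}: C1→C 7·15=105, C2→C 3·13=39, C3→D 2·21=42, C4→D 3·22=66, C5→C 8·10=80. Service 332; fixed 62; total 394.
{A, C}: service 332 + fixed 69 = 401
{B, C, D}: service 332 + fixed 77 = 409
{A, B, C, D, E}: service 332 + fixed 158 = 490
No other subset beats 394.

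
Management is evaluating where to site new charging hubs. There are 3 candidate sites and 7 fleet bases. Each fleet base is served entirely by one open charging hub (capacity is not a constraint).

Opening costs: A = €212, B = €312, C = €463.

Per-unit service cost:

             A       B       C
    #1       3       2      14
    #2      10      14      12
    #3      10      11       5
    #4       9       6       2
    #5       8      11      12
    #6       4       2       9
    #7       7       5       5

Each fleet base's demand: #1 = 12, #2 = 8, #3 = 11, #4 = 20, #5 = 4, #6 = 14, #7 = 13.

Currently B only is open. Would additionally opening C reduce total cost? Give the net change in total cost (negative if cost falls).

No — net change +301 (cost rises by 301).

Current service cost with {B}: 514.
Adding C: each fleet base re-picks its cheapest; new service cost 352, saving 162.
Extra fixed cost: 463. Net change = 463 − 162 = 301.
(Totals: 826 → 1127.)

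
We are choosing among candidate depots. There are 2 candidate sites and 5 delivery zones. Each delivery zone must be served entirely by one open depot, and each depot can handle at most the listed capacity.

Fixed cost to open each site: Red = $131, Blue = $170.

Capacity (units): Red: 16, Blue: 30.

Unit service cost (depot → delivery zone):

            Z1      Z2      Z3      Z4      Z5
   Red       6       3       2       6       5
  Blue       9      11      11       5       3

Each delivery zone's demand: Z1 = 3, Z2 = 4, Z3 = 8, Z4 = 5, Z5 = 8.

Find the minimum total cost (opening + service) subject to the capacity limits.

Minimum total cost: 378

Open {Blue}: Z1→Blue 9·3=27, Z2→Blue 11·4=44, Z3→Blue 11·8=88, Z4→Blue 5·5=25, Z5→Blue 3·8=24.
Loads: Blue carries 28/30. Service 208; fixed 170; total 378.
Next best feasible plan costs 396.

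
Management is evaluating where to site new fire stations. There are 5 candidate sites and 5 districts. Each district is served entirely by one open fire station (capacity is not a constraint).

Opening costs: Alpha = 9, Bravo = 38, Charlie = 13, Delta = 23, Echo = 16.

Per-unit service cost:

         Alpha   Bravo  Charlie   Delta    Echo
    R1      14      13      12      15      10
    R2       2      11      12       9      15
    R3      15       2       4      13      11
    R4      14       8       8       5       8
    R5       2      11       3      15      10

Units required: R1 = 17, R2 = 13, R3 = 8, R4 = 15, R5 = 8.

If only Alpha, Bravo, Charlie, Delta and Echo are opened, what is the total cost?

Each district is assigned to its cheapest site among the open ones.
{Alpha, Bravo, Charlie, Delta, Echo}: R1→Echo 10·17=170, R2→Alpha 2·13=26, R3→Bravo 2·8=16, R4→Delta 5·15=75, R5→Alpha 2·8=16. Service 303; fixed 99; total 402.

Total cost: 402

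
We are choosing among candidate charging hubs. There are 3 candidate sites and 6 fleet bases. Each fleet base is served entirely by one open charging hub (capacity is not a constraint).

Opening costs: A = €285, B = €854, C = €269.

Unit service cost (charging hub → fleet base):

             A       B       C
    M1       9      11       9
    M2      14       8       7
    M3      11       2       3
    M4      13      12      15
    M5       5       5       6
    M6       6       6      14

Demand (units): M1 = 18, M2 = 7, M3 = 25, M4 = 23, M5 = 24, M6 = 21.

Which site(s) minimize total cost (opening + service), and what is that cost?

For any fixed open set, each fleet base goes to its cheapest open site; total = fixed + service.
{C}: M1→C 9·18=162, M2→C 7·7=49, M3→C 3·25=75, M4→C 15·23=345, M5→C 6·24=144, M6→C 14·21=294. Service 1069; fixed 269; total 1338.
{A}: service 1080 + fixed 285 = 1365
{A, C}: service 831 + fixed 554 = 1385
{A, B, C}: M1→A 9·18=162, M2→C 7·7=49, M3→B 2·25=50, M4→B 12·23=276, M5→A 5·24=120, M6→A 6·21=126. Service 783; fixed 1408; total 2191.
(All 7 nonempty subsets were checked; C only is lowest.)

Open C only; minimum total cost 1338.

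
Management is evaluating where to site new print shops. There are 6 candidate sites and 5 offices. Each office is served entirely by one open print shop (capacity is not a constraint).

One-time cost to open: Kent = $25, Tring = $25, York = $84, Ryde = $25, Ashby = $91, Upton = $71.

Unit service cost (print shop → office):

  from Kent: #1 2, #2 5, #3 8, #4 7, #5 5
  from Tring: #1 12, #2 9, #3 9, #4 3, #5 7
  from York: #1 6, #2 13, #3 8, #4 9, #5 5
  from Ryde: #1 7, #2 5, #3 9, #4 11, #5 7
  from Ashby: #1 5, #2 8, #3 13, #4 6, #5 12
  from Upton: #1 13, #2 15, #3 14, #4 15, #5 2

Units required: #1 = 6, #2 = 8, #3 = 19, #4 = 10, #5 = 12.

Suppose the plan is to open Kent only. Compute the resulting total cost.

Total cost: 359

Each office is assigned to its cheapest site among the open ones.
{Kent}: #1→Kent 2·6=12, #2→Kent 5·8=40, #3→Kent 8·19=152, #4→Kent 7·10=70, #5→Kent 5·12=60. Service 334; fixed 25; total 359.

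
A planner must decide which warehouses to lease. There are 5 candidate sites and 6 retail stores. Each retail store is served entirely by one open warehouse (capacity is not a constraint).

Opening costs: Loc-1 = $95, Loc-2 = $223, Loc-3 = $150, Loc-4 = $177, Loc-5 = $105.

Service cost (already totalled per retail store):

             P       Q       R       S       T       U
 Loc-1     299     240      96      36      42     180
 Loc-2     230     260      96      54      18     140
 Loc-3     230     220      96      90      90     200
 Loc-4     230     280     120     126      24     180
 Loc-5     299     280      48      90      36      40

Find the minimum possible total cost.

Minimum total cost: 898

For any fixed open set, each retail store goes to its cheapest open site; total = fixed + service.
{Loc-5}: P→Loc-5 299, Q→Loc-5 280, R→Loc-5 48, S→Loc-5 90, T→Loc-5 36, U→Loc-5 40. Service 793; fixed 105; total 898.
{Loc-1, Loc-5}: service 699 + fixed 200 = 899
{Loc-3, Loc-5}: service 664 + fixed 255 = 919
{Loc-1, Loc-2, Loc-3, Loc-4, Loc-5}: service 592 + fixed 750 = 1342
No other subset beats 898.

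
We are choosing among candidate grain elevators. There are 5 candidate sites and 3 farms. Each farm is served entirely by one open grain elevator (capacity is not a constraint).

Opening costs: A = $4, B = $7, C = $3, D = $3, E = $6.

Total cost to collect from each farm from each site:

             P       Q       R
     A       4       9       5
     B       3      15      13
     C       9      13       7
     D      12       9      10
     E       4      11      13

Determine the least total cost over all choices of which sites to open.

Minimum total cost: 22

For any fixed open set, each farm goes to its cheapest open site; total = fixed + service.
{A}: P→A 4, Q→A 9, R→A 5. Service 18; fixed 4; total 22.
{A, C}: service 18 + fixed 7 = 25
{A, D}: service 18 + fixed 7 = 25
{A, B, C, D, E}: service 17 + fixed 23 = 40
No other subset beats 22.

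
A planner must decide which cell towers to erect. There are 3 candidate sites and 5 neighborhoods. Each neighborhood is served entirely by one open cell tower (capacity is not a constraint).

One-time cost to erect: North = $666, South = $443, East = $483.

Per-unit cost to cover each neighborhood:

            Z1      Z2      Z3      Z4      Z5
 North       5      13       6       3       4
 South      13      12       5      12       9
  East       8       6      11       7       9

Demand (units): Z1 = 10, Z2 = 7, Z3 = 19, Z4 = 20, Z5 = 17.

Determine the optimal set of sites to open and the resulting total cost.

Open North only; minimum total cost 1049.

For any fixed open set, each neighborhood goes to its cheapest open site; total = fixed + service.
{North}: Z1→North 5·10=50, Z2→North 13·7=91, Z3→North 6·19=114, Z4→North 3·20=60, Z5→North 4·17=68. Service 383; fixed 666; total 1049.
{East}: service 624 + fixed 483 = 1107
{South}: service 702 + fixed 443 = 1145
{North, South, East}: service 315 + fixed 1592 = 1907
No other subset beats 1049.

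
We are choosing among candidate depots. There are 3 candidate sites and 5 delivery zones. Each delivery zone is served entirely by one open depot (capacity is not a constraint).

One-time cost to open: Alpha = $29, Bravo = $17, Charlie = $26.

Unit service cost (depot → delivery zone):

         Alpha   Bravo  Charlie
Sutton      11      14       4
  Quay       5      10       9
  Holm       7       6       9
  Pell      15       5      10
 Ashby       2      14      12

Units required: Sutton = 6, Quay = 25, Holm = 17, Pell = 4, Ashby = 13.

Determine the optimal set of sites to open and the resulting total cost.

Open Alpha, Bravo and Charlie; minimum total cost 369.

For any fixed open set, each delivery zone goes to its cheapest open site; total = fixed + service.
{Alpha, Bravo, Charlie}: Sutton→Charlie 4·6=24, Quay→Alpha 5·25=125, Holm→Bravo 6·17=102, Pell→Bravo 5·4=20, Ashby→Alpha 2·13=26. Service 297; fixed 72; total 369.
{Alpha, Bravo}: service 339 + fixed 46 = 385
{Alpha, Charlie}: Sutton→Charlie 4·6=24, Quay→Alpha 5·25=125, Holm→Alpha 7·17=119, Pell→Charlie 10·4=40, Ashby→Alpha 2·13=26. Service 334; fixed 55; total 389.
{Bravo}: Sutton→Bravo 14·6=84, Quay→Bravo 10·25=250, Holm→Bravo 6·17=102, Pell→Bravo 5·4=20, Ashby→Bravo 14·13=182. Service 638; fixed 17; total 655.
No other subset beats 369.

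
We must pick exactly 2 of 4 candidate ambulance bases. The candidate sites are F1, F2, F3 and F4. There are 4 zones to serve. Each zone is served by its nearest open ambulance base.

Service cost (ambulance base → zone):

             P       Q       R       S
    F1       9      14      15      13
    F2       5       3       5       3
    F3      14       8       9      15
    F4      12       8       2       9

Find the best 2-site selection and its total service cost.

With exactly 2 open, each zone uses its cheapest among the chosen.
{F2, F4}: P→F2 5, Q→F2 3, R→F4 2, S→F2 3. Service cost 13.
{F1, F2}: service cost 16
{F2, F3}: service cost 16
Among all 6 size-2 choices, {F2, F4} is lowest.

Choose F2 and F4; total service cost 13.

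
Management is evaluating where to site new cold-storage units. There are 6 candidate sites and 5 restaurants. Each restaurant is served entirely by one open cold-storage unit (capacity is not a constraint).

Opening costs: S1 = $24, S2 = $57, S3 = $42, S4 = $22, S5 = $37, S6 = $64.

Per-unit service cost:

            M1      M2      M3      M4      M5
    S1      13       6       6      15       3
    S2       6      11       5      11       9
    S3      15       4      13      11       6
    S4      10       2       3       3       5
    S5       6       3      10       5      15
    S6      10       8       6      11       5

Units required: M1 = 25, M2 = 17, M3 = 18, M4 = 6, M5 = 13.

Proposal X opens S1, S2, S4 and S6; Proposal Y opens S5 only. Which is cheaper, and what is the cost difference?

Proposal X is cheaper by 181.

Proposal X: {S1, S2, S4, S6}: M1→S2 6·25=150, M2→S4 2·17=34, M3→S4 3·18=54, M4→S4 3·6=18, M5→S1 3·13=39. Service 295; fixed 167; total 462.
Proposal Y: {S5}: M1→S5 6·25=150, M2→S5 3·17=51, M3→S5 10·18=180, M4→S5 5·6=30, M5→S5 15·13=195. Service 606; fixed 37; total 643.
Difference: |462 − 643| = 181.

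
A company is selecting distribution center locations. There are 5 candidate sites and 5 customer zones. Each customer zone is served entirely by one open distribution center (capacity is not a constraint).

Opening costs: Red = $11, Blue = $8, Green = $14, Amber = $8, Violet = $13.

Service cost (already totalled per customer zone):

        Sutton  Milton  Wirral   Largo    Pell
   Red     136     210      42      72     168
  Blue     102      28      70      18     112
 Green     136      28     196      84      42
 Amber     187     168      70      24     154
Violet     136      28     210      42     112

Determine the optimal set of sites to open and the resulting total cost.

For any fixed open set, each customer zone goes to its cheapest open site; total = fixed + service.
{Red, Blue, Green}: Sutton→Blue 102, Milton→Blue 28, Wirral→Red 42, Largo→Blue 18, Pell→Green 42. Service 232; fixed 33; total 265.
{Red, Blue, Green, Amber}: service 232 + fixed 41 = 273
{Red, Blue, Green, Violet}: service 232 + fixed 46 = 278
{Red, Blue, Green, Amber, Violet}: service 232 + fixed 54 = 286
No other subset beats 265.

Open Red, Blue and Green; minimum total cost 265.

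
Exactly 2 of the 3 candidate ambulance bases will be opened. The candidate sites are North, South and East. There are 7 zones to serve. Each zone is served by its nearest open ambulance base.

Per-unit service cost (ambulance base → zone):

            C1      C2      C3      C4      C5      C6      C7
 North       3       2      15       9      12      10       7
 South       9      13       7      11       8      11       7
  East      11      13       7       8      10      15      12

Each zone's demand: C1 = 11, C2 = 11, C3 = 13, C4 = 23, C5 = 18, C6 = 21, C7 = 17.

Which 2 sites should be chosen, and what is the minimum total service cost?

Choose North and South; total service cost 826.

With exactly 2 open, each zone uses its cheapest among the chosen.
{North, South}: C1→North 3·11=33, C2→North 2·11=22, C3→South 7·13=91, C4→North 9·23=207, C5→South 8·18=144, C6→North 10·21=210, C7→North 7·17=119. Service cost 826.
{North, East}: service cost 839
{South, East}: service cost 1011
Among all 3 size-2 choices, {North, South} is lowest.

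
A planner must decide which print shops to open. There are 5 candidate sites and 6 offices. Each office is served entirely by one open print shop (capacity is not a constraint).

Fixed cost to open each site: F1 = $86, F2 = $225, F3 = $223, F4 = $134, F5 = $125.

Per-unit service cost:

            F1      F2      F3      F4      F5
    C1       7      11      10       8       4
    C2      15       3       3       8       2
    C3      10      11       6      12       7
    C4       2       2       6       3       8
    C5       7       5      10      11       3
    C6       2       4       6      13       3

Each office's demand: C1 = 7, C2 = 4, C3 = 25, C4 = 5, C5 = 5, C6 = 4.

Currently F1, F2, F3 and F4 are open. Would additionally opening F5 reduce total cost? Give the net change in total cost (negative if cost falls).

No — net change +90 (cost rises by 90).

Current service cost with {F1, F2, F3, F4}: 254.
Adding F5: each office re-picks its cheapest; new service cost 219, saving 35.
Extra fixed cost: 125. Net change = 125 − 35 = 90.
(Totals: 922 → 1012.)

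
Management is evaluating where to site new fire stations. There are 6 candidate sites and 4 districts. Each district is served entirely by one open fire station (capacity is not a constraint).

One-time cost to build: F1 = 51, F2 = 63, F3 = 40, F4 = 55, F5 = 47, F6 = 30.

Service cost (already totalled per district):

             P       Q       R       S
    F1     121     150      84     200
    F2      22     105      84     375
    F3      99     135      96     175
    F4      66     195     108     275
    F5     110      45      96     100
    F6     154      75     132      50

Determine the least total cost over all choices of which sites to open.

Minimum total cost: 324

For any fixed open set, each district goes to its cheapest open site; total = fixed + service.
{F2, F6}: P→F2 22, Q→F6 75, R→F2 84, S→F6 50. Service 231; fixed 93; total 324.
{F2, F5, F6}: service 201 + fixed 140 = 341
{F2, F5}: service 251 + fixed 110 = 361
{F1, F2, F3, F4, F5, F6}: P→F2 22, Q→F5 45, R→F1 84, S→F6 50. Service 201; fixed 286; total 487.
No other subset beats 324.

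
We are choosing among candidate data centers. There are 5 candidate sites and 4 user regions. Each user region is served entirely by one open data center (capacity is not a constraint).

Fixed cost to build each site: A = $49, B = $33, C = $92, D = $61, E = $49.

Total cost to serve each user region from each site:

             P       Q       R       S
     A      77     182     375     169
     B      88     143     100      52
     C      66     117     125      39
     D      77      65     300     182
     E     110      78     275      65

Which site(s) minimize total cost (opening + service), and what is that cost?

Open B and D; minimum total cost 388.

For any fixed open set, each user region goes to its cheapest open site; total = fixed + service.
{B, D}: P→D 77, Q→D 65, R→B 100, S→B 52. Service 294; fixed 94; total 388.
{B, E}: service 318 + fixed 82 = 400
{B}: service 383 + fixed 33 = 416
{A, B, C, D, E}: P→C 66, Q→D 65, R→B 100, S→C 39. Service 270; fixed 284; total 554.
No other subset beats 388.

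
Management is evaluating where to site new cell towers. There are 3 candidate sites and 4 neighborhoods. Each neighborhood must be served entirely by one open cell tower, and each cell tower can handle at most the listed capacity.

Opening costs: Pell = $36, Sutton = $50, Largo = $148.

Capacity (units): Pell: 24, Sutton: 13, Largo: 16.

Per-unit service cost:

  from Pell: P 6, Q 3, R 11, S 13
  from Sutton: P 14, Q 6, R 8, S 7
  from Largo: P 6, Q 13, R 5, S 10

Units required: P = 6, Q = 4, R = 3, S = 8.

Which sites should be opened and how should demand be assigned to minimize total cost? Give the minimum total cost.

Minimum total cost: 214

Open {Pell, Sutton}: P→Pell 6·6=36, Q→Pell 3·4=12, R→Sutton 8·3=24, S→Sutton 7·8=56.
Loads: Pell carries 10/24, Sutton carries 11/13. Service 128; fixed 86; total 214.
Next best feasible plan costs 221.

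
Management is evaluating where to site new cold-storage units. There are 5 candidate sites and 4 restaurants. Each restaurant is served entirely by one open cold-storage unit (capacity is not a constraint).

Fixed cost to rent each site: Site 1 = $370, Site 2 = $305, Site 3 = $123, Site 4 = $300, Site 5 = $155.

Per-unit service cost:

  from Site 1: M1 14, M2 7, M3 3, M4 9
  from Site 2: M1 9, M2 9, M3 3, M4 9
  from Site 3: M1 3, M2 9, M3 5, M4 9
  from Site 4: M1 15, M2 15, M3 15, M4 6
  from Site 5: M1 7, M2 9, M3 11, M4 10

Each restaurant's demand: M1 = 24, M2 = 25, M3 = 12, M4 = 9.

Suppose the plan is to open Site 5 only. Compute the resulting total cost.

Total cost: 770

Each restaurant is assigned to its cheapest site among the open ones.
{Site 5}: M1→Site 5 7·24=168, M2→Site 5 9·25=225, M3→Site 5 11·12=132, M4→Site 5 10·9=90. Service 615; fixed 155; total 770.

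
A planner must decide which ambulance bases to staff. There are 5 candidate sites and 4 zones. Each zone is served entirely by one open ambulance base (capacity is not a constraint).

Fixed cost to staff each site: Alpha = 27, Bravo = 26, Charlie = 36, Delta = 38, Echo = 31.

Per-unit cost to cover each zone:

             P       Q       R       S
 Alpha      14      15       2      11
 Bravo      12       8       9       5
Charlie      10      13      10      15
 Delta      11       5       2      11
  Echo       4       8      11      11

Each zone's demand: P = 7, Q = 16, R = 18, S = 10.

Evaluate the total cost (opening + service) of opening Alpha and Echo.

Each zone is assigned to its cheapest site among the open ones.
{Alpha, Echo}: P→Echo 4·7=28, Q→Echo 8·16=128, R→Alpha 2·18=36, S→Alpha 11·10=110. Service 302; fixed 58; total 360.

Total cost: 360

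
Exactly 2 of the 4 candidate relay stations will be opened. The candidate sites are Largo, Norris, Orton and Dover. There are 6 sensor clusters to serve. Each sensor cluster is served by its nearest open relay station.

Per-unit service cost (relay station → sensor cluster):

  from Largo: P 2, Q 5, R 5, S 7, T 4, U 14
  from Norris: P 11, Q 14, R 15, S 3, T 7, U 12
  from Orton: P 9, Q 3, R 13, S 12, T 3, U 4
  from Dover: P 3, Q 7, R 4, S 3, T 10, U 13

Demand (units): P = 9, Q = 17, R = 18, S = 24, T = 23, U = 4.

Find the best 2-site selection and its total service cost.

Choose Orton and Dover; total service cost 307.

With exactly 2 open, each sensor cluster uses its cheapest among the chosen.
{Orton, Dover}: P→Dover 3·9=27, Q→Orton 3·17=51, R→Dover 4·18=72, S→Dover 3·24=72, T→Orton 3·23=69, U→Orton 4·4=16. Service cost 307.
{Largo, Dover}: service cost 391
{Largo, Norris}: service cost 405
Among all 6 size-2 choices, {Orton, Dover} is lowest.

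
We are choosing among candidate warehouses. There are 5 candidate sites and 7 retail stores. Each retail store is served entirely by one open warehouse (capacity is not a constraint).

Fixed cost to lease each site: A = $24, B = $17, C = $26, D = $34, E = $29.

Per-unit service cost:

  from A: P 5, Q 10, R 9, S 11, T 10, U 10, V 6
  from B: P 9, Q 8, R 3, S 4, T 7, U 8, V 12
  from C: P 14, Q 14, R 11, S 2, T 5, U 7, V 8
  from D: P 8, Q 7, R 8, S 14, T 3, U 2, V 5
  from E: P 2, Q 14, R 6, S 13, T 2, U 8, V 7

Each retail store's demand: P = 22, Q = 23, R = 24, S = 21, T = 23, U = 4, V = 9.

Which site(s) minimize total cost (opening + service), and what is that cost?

Open B, C, D and E; minimum total cost 524.

For any fixed open set, each retail store goes to its cheapest open site; total = fixed + service.
{B, C, D, E}: P→E 2·22=44, Q→D 7·23=161, R→B 3·24=72, S→C 2·21=42, T→E 2·23=46, U→D 2·4=8, V→D 5·9=45. Service 418; fixed 106; total 524.
{B, D, E}: service 460 + fixed 80 = 540
{A, B, C, D, E}: service 418 + fixed 130 = 548
{B}: service 839 + fixed 17 = 856
No other subset beats 524.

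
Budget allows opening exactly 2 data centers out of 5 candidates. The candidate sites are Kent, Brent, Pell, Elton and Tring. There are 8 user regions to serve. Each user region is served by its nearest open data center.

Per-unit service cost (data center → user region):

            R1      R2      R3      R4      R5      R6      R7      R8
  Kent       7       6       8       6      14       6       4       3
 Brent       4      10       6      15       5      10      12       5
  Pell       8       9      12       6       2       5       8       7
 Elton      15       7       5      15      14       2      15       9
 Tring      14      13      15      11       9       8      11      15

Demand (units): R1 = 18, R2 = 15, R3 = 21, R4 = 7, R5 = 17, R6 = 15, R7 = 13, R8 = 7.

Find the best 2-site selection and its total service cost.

With exactly 2 open, each user region uses its cheapest among the chosen.
{Kent, Brent}: R1→Brent 4·18=72, R2→Kent 6·15=90, R3→Brent 6·21=126, R4→Kent 6·7=42, R5→Brent 5·17=85, R6→Kent 6·15=90, R7→Kent 4·13=52, R8→Kent 3·7=21. Service cost 578.
{Kent, Pell}: service cost 608
{Pell, Elton}: service cost 613
Among all 10 size-2 choices, {Kent, Brent} is lowest.

Choose Kent and Brent; total service cost 578.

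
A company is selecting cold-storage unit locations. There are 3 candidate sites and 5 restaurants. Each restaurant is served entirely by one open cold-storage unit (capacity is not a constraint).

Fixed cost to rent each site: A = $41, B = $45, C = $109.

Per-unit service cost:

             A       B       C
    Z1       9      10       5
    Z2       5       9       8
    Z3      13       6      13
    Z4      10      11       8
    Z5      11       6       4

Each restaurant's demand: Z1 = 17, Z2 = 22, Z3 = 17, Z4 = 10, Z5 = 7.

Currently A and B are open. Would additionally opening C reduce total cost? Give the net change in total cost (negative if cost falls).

Current service cost with {A, B}: 507.
Adding C: each restaurant re-picks its cheapest; new service cost 405, saving 102.
Extra fixed cost: 109. Net change = 109 − 102 = 7.
(Totals: 593 → 600.)

No — net change +7 (cost rises by 7).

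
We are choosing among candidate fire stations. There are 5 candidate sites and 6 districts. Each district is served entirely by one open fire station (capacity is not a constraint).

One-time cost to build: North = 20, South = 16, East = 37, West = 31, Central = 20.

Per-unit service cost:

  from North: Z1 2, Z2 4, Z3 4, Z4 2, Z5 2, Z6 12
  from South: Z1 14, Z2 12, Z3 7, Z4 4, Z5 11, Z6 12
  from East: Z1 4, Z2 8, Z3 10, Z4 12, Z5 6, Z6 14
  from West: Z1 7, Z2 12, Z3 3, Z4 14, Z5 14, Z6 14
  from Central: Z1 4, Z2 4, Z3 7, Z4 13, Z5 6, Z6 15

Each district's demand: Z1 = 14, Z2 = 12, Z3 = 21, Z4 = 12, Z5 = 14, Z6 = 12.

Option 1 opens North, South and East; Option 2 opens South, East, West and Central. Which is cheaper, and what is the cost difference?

Option 1: {North, South, East}: Z1→North 2·14=28, Z2→North 4·12=48, Z3→North 4·21=84, Z4→North 2·12=24, Z5→North 2·14=28, Z6→North 12·12=144. Service 356; fixed 73; total 429.
Option 2: {South, East, West, Central}: Z1→East 4·14=56, Z2→Central 4·12=48, Z3→West 3·21=63, Z4→South 4·12=48, Z5→East 6·14=84, Z6→South 12·12=144. Service 443; fixed 104; total 547.
Difference: |429 − 547| = 118.

Option 1 is cheaper by 118.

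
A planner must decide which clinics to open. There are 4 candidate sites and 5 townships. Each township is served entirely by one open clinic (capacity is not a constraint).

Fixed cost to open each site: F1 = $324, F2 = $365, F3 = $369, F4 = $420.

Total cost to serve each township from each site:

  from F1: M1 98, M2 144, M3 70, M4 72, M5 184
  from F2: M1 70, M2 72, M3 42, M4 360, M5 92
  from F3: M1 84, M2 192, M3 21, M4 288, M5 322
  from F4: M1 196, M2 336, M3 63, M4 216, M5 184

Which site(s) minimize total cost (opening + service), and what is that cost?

Open F1 only; minimum total cost 892.

For any fixed open set, each township goes to its cheapest open site; total = fixed + service.
{F1}: M1→F1 98, M2→F1 144, M3→F1 70, M4→F1 72, M5→F1 184. Service 568; fixed 324; total 892.
{F2}: service 636 + fixed 365 = 1001
{F1, F2}: service 348 + fixed 689 = 1037
{F1, F2, F3, F4}: M1→F2 70, M2→F2 72, M3→F3 21, M4→F1 72, M5→F2 92. Service 327; fixed 1478; total 1805.
No other subset beats 892.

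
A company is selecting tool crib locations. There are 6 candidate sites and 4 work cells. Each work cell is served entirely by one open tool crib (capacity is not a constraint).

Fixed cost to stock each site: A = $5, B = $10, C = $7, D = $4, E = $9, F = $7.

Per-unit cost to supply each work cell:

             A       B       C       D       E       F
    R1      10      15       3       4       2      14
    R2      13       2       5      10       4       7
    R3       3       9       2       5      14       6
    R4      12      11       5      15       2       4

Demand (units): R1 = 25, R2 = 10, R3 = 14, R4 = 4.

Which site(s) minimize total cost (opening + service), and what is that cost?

Open B, C and E; minimum total cost 132.

For any fixed open set, each work cell goes to its cheapest open site; total = fixed + service.
{B, C, E}: R1→E 2·25=50, R2→B 2·10=20, R3→C 2·14=28, R4→E 2·4=8. Service 106; fixed 26; total 132.
{B, C, D, E}: service 106 + fixed 30 = 136
{A, B, C, E}: R1→E 2·25=50, R2→B 2·10=20, R3→C 2·14=28, R4→E 2·4=8. Service 106; fixed 31; total 137.
{A, B, C, D, E, F}: R1→E 2·25=50, R2→B 2·10=20, R3→C 2·14=28, R4→E 2·4=8. Service 106; fixed 42; total 148.
No other subset beats 132.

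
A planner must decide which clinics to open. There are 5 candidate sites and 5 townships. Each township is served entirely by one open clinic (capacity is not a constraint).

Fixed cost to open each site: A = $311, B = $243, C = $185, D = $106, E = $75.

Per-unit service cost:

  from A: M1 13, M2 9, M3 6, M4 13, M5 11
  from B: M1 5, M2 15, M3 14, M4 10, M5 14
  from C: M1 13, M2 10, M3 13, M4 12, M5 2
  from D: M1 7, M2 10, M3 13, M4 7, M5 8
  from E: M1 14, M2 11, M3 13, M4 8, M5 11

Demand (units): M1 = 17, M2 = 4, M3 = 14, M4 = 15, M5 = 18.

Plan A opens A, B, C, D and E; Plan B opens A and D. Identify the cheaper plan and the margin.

Plan A: {A, B, C, D, E}: M1→B 5·17=85, M2→A 9·4=36, M3→A 6·14=84, M4→D 7·15=105, M5→C 2·18=36. Service 346; fixed 920; total 1266.
Plan B: {A, D}: M1→D 7·17=119, M2→A 9·4=36, M3→A 6·14=84, M4→D 7·15=105, M5→D 8·18=144. Service 488; fixed 417; total 905.
Difference: |1266 − 905| = 361.

Plan B is cheaper by 361.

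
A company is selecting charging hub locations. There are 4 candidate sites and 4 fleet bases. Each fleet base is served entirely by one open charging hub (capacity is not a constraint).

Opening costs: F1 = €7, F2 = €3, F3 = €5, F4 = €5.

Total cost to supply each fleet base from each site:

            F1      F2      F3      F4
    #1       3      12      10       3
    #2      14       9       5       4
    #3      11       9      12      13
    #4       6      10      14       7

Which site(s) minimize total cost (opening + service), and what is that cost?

For any fixed open set, each fleet base goes to its cheapest open site; total = fixed + service.
{F2, F4}: #1→F4 3, #2→F4 4, #3→F2 9, #4→F4 7. Service 23; fixed 8; total 31.
{F4}: #1→F4 3, #2→F4 4, #3→F4 13, #4→F4 7. Service 27; fixed 5; total 32.
{F1, F4}: #1→F1 3, #2→F4 4, #3→F1 11, #4→F1 6. Service 24; fixed 12; total 36.
{F1, F2, F3, F4}: service 22 + fixed 20 = 42
No other subset beats 31.

Open F2 and F4; minimum total cost 31.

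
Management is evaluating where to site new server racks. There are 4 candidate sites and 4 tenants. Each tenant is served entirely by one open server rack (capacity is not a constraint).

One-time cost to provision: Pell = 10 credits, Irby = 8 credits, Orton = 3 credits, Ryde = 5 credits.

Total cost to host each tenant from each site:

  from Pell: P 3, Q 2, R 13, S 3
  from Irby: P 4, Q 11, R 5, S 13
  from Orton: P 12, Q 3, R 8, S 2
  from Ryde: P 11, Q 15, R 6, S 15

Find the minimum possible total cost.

For any fixed open set, each tenant goes to its cheapest open site; total = fixed + service.
{Irby, Orton}: P→Irby 4, Q→Orton 3, R→Irby 5, S→Orton 2. Service 14; fixed 11; total 25.
{Pell, Orton}: service 15 + fixed 13 = 28
{Orton}: service 25 + fixed 3 = 28
{Pell, Irby, Orton, Ryde}: service 12 + fixed 26 = 38
(All 15 nonempty subsets were checked; Irby and Orton is lowest.)

Minimum total cost: 25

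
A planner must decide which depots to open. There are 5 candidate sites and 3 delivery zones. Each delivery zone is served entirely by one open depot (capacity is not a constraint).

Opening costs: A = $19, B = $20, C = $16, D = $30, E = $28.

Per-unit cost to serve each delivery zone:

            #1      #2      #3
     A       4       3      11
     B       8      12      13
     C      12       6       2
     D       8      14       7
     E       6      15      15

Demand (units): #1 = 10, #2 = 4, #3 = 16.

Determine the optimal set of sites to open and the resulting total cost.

Open A and C; minimum total cost 119.

For any fixed open set, each delivery zone goes to its cheapest open site; total = fixed + service.
{A, C}: #1→A 4·10=40, #2→A 3·4=12, #3→C 2·16=32. Service 84; fixed 35; total 119.
{A, B, C}: service 84 + fixed 55 = 139
{A, C, E}: service 84 + fixed 63 = 147
{A, B, C, D, E}: service 84 + fixed 113 = 197
No other subset beats 119.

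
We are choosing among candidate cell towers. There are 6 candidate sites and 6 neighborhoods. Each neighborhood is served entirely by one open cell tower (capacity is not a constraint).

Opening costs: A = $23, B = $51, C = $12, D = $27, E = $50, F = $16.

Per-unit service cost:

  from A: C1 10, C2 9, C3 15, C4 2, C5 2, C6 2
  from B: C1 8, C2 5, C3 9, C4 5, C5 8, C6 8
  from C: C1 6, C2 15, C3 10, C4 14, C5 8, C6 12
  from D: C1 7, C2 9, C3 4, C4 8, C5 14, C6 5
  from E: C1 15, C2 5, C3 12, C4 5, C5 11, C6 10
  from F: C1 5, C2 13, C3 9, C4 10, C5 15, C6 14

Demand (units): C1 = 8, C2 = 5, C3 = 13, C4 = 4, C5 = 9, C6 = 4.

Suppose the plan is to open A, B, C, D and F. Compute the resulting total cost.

Total cost: 280

Each neighborhood is assigned to its cheapest site among the open ones.
{A, B, C, D, F}: C1→F 5·8=40, C2→B 5·5=25, C3→D 4·13=52, C4→A 2·4=8, C5→A 2·9=18, C6→A 2·4=8. Service 151; fixed 129; total 280.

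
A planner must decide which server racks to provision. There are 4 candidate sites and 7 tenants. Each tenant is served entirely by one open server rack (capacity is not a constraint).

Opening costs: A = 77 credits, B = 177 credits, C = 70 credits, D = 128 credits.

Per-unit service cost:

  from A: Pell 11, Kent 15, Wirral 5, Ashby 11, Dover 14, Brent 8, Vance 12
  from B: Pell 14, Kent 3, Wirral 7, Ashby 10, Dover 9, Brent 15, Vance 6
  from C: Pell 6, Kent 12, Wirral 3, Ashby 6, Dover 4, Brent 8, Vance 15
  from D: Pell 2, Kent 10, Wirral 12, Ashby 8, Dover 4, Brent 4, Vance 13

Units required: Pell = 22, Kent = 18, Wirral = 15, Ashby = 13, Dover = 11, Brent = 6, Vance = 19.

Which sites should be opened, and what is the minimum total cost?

For any fixed open set, each tenant goes to its cheapest open site; total = fixed + service.
{B, C}: Pell→C 6·22=132, Kent→B 3·18=54, Wirral→C 3·15=45, Ashby→C 6·13=78, Dover→C 4·11=44, Brent→C 8·6=48, Vance→B 6·19=114. Service 515; fixed 247; total 762.
{B, C, D}: Pell→D 2·22=44, Kent→B 3·18=54, Wirral→C 3·15=45, Ashby→C 6·13=78, Dover→C 4·11=44, Brent→D 4·6=24, Vance→B 6·19=114. Service 403; fixed 375; total 778.
{B, D}: Pell→D 2·22=44, Kent→B 3·18=54, Wirral→B 7·15=105, Ashby→D 8·13=104, Dover→D 4·11=44, Brent→D 4·6=24, Vance→B 6·19=114. Service 489; fixed 305; total 794.
{A, B, C, D}: Pell→D 2·22=44, Kent→B 3·18=54, Wirral→C 3·15=45, Ashby→C 6·13=78, Dover→C 4·11=44, Brent→D 4·6=24, Vance→B 6·19=114. Service 403; fixed 452; total 855.
No other subset beats 762.

Open B and C; minimum total cost 762.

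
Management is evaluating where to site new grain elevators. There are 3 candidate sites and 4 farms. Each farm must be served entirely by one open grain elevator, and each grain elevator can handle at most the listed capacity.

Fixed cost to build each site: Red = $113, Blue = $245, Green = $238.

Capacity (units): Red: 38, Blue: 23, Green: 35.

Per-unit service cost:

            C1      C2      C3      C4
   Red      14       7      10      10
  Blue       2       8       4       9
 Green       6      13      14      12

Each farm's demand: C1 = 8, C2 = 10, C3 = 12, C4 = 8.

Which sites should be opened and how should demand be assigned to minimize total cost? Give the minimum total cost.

Minimum total cost: 495

Open {Red}: C1→Red 14·8=112, C2→Red 7·10=70, C3→Red 10·12=120, C4→Red 10·8=80.
Loads: Red carries 38/38. Service 382; fixed 113; total 495.
Next best feasible plan costs 572.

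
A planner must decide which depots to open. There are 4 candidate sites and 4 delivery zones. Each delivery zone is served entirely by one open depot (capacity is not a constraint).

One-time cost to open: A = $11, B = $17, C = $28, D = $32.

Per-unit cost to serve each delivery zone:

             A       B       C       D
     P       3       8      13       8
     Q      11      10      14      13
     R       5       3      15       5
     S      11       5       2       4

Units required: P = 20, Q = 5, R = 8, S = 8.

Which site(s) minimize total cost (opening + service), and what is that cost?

Open A and B; minimum total cost 202.

For any fixed open set, each delivery zone goes to its cheapest open site; total = fixed + service.
{A, B}: P→A 3·20=60, Q→B 10·5=50, R→B 3·8=24, S→B 5·8=40. Service 174; fixed 28; total 202.
{A, B, C}: P→A 3·20=60, Q→B 10·5=50, R→B 3·8=24, S→C 2·8=16. Service 150; fixed 56; total 206.
{A, C}: service 171 + fixed 39 = 210
{A, B, C, D}: P→A 3·20=60, Q→B 10·5=50, R→B 3·8=24, S→C 2·8=16. Service 150; fixed 88; total 238.
No other subset beats 202.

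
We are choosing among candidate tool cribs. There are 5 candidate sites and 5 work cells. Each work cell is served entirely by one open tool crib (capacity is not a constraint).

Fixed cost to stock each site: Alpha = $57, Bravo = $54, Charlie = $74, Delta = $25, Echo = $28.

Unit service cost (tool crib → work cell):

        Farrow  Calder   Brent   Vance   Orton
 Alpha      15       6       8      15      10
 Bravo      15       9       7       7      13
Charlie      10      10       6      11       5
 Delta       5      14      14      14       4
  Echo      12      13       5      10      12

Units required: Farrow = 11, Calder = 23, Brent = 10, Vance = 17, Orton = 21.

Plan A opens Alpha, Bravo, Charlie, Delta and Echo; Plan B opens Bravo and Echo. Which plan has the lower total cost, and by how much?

Plan A is cheaper by 158.

Plan A: {Alpha, Bravo, Charlie, Delta, Echo}: Farrow→Delta 5·11=55, Calder→Alpha 6·23=138, Brent→Echo 5·10=50, Vance→Bravo 7·17=119, Orton→Delta 4·21=84. Service 446; fixed 238; total 684.
Plan B: {Bravo, Echo}: Farrow→Echo 12·11=132, Calder→Bravo 9·23=207, Brent→Echo 5·10=50, Vance→Bravo 7·17=119, Orton→Echo 12·21=252. Service 760; fixed 82; total 842.
Difference: |684 − 842| = 158.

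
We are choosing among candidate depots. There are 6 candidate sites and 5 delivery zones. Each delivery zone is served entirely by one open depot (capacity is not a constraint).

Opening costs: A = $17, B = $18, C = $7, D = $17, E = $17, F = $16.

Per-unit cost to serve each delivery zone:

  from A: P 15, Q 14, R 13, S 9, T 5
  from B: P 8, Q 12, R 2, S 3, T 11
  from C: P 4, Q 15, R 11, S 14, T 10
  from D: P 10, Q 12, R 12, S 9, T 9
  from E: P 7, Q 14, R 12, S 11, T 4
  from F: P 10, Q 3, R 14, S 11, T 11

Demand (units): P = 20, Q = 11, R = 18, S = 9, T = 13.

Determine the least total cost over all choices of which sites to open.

For any fixed open set, each delivery zone goes to its cheapest open site; total = fixed + service.
{B, C, E, F}: P→C 4·20=80, Q→F 3·11=33, R→B 2·18=36, S→B 3·9=27, T→E 4·13=52. Service 228; fixed 58; total 286.
{A, B, C, F}: P→C 4·20=80, Q→F 3·11=33, R→B 2·18=36, S→B 3·9=27, T→A 5·13=65. Service 241; fixed 58; total 299.
{A, B, C, E, F}: service 228 + fixed 75 = 303
{A, B, C, D, E, F}: service 228 + fixed 92 = 320
No other subset beats 286.

Minimum total cost: 286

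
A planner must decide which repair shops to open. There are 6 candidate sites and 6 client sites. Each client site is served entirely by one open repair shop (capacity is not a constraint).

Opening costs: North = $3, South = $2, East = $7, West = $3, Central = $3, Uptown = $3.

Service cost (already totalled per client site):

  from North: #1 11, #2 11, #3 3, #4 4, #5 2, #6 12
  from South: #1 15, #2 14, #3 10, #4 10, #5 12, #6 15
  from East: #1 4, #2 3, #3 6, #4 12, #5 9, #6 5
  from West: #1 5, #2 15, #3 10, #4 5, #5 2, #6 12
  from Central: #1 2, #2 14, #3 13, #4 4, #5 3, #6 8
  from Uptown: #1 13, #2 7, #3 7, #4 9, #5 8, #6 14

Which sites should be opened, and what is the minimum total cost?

Open North and East; minimum total cost 31.

For any fixed open set, each client site goes to its cheapest open site; total = fixed + service.
{North, East}: #1→East 4, #2→East 3, #3→North 3, #4→North 4, #5→North 2, #6→East 5. Service 21; fixed 10; total 31.
{North, East, Central}: #1→Central 2, #2→East 3, #3→North 3, #4→North 4, #5→North 2, #6→East 5. Service 19; fixed 13; total 32.
{North, South, East}: service 21 + fixed 12 = 33
{North, South, East, West, Central, Uptown}: #1→Central 2, #2→East 3, #3→North 3, #4→North 4, #5→North 2, #6→East 5. Service 19; fixed 21; total 40.
No other subset beats 31.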